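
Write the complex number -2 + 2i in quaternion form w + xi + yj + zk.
-2 + 2i + 0j + 0k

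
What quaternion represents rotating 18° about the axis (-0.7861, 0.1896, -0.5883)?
0.9877 - 0.123i + 0.0297j - 0.092k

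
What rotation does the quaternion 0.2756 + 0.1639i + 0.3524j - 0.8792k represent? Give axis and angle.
axis = (0.1705, 0.3666, -0.9146), θ = 148°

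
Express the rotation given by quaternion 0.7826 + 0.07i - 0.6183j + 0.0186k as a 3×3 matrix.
[[0.2347, -0.1157, -0.9652], [-0.0574, 0.9895, -0.1326], [0.9704, 0.0866, 0.2256]]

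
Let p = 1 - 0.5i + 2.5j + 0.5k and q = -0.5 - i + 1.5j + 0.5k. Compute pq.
-5 - 0.25i + 2k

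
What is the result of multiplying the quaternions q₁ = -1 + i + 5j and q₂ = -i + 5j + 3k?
-24 + 16i - 8j + 7k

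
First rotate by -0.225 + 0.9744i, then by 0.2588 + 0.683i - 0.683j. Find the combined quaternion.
-0.7237 + 0.0985i + 0.1537j + 0.6655k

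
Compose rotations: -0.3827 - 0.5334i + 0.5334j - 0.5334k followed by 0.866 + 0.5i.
-0.0647 - 0.6533i + 0.7286j - 0.1952k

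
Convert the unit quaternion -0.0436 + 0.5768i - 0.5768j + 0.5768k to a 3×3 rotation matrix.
[[-0.3308, -0.6151, 0.7157], [-0.7157, -0.3308, -0.6151], [0.6151, -0.7157, -0.3308]]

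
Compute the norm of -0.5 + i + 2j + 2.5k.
3.391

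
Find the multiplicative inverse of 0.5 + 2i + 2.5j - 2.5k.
0.0299 - 0.1194i - 0.1493j + 0.1493k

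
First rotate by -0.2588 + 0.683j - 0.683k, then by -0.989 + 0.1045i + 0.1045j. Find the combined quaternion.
0.1846 - 0.0984i - 0.6312j + 0.7469k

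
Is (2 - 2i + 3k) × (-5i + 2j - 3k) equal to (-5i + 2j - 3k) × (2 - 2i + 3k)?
No: pq = -1 - 16i - 17j - 10k ≠ -1 - 4i + 25j - 2k = qp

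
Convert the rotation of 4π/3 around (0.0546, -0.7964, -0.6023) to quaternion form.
-0.5 + 0.0473i - 0.6897j - 0.5216k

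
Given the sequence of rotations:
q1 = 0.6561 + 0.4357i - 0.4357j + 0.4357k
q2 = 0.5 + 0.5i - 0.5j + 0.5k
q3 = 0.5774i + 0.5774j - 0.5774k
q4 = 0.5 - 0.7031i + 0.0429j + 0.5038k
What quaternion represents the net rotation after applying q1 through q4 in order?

q2 · q1 = -0.3255 + 0.5459i - 0.5459j + 0.5459k
q3 · q2 · q1 = 0.3152 - 0.1879i - 0.8183j - 0.4425k
q4 · q3 · q2 · q1 = 0.2835 + 0.0777i - 0.8014j + 0.521k
0.2835 + 0.0777i - 0.8014j + 0.521k


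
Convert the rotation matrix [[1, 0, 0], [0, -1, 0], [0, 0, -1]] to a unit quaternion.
i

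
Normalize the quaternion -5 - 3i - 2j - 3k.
-0.7293 - 0.4376i - 0.2917j - 0.4376k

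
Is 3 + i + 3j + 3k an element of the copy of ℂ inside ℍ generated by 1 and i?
No. The quaternion 3 + i + 3j + 3k has j-coefficient y = 3 and k-coefficient z = 3, not both zero, so it does not lie in the complex subalgebra spanned by 1 and i.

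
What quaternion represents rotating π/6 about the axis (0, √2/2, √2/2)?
0.9659 + 0.183j + 0.183k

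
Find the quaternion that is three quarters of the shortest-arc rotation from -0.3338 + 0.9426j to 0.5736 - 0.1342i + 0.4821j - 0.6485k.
0.3824 - 0.1154i + 0.7276j - 0.5577k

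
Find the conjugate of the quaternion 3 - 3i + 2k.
3 + 3i - 2k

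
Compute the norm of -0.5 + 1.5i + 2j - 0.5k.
2.598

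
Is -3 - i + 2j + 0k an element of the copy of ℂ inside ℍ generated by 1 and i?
No. The quaternion -3 - i + 2j has j-coefficient y = 2 and k-coefficient z = 0, not both zero, so it does not lie in the complex subalgebra spanned by 1 and i.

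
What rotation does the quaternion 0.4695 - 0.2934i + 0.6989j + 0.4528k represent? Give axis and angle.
axis = (-0.3323, 0.7916, 0.5128), θ = 124°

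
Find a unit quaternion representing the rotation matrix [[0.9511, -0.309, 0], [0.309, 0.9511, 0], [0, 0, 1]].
0.9877 + 0.1564k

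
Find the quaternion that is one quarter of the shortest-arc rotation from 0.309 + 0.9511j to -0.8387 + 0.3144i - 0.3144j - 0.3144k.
0.4943 - 0.0918i + 0.8596j + 0.0918k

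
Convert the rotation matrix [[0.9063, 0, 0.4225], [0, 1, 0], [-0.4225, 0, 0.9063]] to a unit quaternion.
0.9763 + 0.2164j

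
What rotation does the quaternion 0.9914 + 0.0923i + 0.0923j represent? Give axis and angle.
axis = (√2/2, √2/2, 0), θ = 15°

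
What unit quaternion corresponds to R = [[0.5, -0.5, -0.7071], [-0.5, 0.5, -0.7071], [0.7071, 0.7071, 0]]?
0.7071 + 0.5i - 0.5j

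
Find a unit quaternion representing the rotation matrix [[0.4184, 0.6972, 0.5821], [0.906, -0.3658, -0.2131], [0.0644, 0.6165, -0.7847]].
0.2588 + 0.8014i + 0.5001j + 0.2017k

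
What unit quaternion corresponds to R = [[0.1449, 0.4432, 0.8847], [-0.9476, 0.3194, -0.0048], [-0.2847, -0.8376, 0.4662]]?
0.6947 - 0.2997i + 0.4208j - 0.5005k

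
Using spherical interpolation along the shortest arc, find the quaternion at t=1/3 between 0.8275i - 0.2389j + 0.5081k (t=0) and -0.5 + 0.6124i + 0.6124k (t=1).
-0.1763 + 0.7876i - 0.165j + 0.5669k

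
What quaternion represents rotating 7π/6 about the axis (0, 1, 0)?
-0.2588 + 0.9659j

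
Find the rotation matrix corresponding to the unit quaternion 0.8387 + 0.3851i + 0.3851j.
[[0.7034, 0.2966, 0.646], [0.2966, 0.7034, -0.646], [-0.646, 0.646, 0.4068]]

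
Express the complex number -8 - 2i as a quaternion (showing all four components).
-8 - 2i + 0j + 0k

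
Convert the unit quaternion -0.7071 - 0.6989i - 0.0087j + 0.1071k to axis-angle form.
axis = (-0.9884, -0.0123, 0.1515), θ = 3π/2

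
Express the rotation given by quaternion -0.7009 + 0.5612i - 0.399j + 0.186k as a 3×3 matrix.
[[0.6124, -0.1871, 0.7681], [-0.7086, 0.3009, 0.6383], [-0.3506, -0.9351, 0.0517]]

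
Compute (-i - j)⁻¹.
0.5i + 0.5j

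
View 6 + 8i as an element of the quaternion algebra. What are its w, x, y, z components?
6 + 8i + 0j + 0k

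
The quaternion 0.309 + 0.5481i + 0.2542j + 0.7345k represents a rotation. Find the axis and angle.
axis = (0.5763, 0.2673, 0.7723), θ = 144°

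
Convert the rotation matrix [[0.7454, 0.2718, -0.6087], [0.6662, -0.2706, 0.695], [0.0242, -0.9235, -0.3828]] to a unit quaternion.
0.5225 - 0.7744i - 0.3028j + 0.1887k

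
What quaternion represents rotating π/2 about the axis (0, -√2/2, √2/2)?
0.7071 - 0.5j + 0.5k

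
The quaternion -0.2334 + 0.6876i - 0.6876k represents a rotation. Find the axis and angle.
axis = (√2/2, 0, -√2/2), θ = 207°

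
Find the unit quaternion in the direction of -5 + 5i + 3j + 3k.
-0.6063 + 0.6063i + 0.3638j + 0.3638k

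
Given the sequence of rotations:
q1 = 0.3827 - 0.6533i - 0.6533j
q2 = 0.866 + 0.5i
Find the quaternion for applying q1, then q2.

q2 · q1 = 0.6581 - 0.3744i - 0.5658j - 0.3266k
0.6581 - 0.3744i - 0.5658j - 0.3266k


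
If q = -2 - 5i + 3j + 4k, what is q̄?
-2 + 5i - 3j - 4k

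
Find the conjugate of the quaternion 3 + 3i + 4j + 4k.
3 - 3i - 4j - 4k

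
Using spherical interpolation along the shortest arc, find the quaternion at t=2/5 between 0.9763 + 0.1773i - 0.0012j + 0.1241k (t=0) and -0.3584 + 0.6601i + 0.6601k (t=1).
0.9379 - 0.2241i - 0.0009j - 0.2646k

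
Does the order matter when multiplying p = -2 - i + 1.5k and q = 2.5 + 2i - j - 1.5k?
Yes: pq = -0.75 - 5i + 3.5j + 7.75k ≠ -0.75 - 8i + 0.5j + 5.75k = qp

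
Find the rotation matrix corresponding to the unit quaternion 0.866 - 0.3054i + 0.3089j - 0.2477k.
[[0.6865, 0.2403, 0.6863], [-0.6177, 0.6908, 0.3759], [-0.3837, -0.682, 0.6226]]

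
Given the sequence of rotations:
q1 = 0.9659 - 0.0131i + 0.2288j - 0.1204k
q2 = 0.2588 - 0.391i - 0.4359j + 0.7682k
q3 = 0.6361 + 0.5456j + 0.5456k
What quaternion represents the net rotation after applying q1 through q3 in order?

q2 · q1 = 0.4371 - 0.5043i - 0.419j + 0.6157k
q3 · q2 · q1 = 0.1707 + 0.2437i - 0.3032j + 0.9053k
0.1707 + 0.2437i - 0.3032j + 0.9053k


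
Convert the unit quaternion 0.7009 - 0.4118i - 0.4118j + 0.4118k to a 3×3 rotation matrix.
[[0.3217, -0.2381, -0.9164], [0.9164, 0.3217, 0.2381], [0.2381, -0.9164, 0.3217]]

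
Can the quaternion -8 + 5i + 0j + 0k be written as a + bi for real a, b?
Yes. The quaternion -8 + 5i has j- and k-coefficients y = z = 0, so it lies in the complex subalgebra spanned by 1 and i.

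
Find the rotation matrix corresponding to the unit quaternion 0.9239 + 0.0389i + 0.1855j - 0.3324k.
[[0.7102, 0.6286, 0.3169], [-0.5998, 0.776, -0.1952], [-0.3686, -0.0514, 0.9282]]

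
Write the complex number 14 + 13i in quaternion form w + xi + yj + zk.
14 + 13i + 0j + 0k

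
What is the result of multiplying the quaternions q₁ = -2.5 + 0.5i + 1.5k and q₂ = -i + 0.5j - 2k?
3.5 + 1.75i - 1.75j + 5.25k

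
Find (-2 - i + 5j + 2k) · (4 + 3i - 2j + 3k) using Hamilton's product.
-1 + 9i + 33j - 11k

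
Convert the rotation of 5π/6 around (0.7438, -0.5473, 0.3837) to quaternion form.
0.2588 + 0.7185i - 0.5287j + 0.3706k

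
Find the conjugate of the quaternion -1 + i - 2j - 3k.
-1 - i + 2j + 3k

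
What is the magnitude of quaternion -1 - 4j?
√17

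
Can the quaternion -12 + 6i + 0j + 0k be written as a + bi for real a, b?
Yes. The quaternion -12 + 6i has j- and k-coefficients y = z = 0, so it lies in the complex subalgebra spanned by 1 and i.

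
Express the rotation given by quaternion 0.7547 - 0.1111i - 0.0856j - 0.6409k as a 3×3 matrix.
[[0.1638, 0.9864, 0.0132], [-0.9484, 0.1538, 0.2774], [0.2716, -0.058, 0.9607]]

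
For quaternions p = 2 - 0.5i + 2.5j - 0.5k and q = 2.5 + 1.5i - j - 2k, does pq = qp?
No: pq = 7.25 - 3.75i + 2.5j - 8.5k ≠ 7.25 + 7.25i + 6j - 2k = qp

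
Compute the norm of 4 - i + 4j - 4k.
7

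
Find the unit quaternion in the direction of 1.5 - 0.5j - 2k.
0.5883 - 0.1961j - 0.7845k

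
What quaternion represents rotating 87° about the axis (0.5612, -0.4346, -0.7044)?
0.7254 + 0.3863i - 0.2992j - 0.4849k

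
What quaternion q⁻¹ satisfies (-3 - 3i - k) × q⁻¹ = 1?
-0.1579 + 0.1579i + 0.0526k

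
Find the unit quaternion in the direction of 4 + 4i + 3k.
0.6247 + 0.6247i + 0.4685k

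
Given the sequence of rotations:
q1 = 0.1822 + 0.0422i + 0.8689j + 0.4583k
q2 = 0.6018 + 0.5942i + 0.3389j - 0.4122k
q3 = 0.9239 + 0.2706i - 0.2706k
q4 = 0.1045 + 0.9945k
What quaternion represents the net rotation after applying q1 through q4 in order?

q2 · q1 = -0.021 + 0.6471i + 0.2949j + 0.7027k
q3 · q2 · q1 = -0.0044 + 0.672i - 0.0928j + 0.7347k
q4 · q3 · q2 · q1 = -0.7311 + 0.1625i + 0.6586j + 0.0724k
-0.7311 + 0.1625i + 0.6586j + 0.0724k


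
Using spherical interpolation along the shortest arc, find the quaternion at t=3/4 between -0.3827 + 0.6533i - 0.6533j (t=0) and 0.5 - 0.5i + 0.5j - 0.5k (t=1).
-0.4846 + 0.5558i - 0.5558j + 0.384k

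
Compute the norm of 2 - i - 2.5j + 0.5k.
3.391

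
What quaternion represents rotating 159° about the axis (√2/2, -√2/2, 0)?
0.1822 + 0.6953i - 0.6953j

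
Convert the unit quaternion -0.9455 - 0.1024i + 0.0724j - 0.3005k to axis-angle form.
axis = (-0.3145, 0.2223, -0.9229), θ = 322°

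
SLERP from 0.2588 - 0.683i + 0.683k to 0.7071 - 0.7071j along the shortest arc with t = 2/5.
0.5734 - 0.5136i - 0.3788j + 0.5136k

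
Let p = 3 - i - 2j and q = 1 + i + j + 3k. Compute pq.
6 - 4i + 4j + 10k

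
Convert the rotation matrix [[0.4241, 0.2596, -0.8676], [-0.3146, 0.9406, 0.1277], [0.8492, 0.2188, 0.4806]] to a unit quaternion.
0.8434 + 0.027i - 0.5089j - 0.1702k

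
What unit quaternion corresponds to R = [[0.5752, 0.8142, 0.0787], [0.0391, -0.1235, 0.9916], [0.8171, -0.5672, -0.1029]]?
0.5807 - 0.6711i - 0.3179j - 0.3337k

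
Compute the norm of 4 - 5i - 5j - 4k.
√82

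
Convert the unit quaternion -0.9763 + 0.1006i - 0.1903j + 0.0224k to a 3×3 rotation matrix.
[[0.9266, 0.0054, 0.3761], [-0.082, 0.9788, 0.1879], [-0.3671, -0.205, 0.9073]]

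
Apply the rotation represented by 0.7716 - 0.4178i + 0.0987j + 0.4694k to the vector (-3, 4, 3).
(-5.567, 1.127, 1.319)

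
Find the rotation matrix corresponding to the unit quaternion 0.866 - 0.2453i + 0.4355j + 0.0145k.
[[0.6203, -0.2388, 0.7472], [-0.1885, 0.8792, 0.4375], [-0.7614, -0.4122, 0.5003]]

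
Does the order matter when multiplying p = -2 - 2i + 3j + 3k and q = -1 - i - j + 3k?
Yes: pq = -6 + 16i + 2j - 4k ≠ -6 - 8i - 4j - 14k = qp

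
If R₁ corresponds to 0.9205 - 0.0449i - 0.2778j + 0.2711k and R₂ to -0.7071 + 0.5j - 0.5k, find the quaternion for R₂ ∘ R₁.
-0.3764 + 0.0284i + 0.6791j - 0.6295k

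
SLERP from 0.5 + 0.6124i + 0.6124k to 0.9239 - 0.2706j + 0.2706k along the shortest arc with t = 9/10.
0.9111 + 0.0701i - 0.2501j + 0.3202k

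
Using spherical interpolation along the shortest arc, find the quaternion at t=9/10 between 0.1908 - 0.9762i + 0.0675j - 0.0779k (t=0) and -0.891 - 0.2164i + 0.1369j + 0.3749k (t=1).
-0.8479 - 0.3638i + 0.1452j + 0.3572k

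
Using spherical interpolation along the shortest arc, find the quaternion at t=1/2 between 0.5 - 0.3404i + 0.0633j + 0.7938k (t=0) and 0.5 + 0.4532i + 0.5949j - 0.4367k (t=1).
-0.5095i - 0.3413j + 0.7899k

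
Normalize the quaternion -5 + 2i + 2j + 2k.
-0.822 + 0.3288i + 0.3288j + 0.3288k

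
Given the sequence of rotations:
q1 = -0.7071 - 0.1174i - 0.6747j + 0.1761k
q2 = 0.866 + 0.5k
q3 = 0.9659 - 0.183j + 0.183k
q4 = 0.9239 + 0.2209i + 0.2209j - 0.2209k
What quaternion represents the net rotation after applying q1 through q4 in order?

q2 · q1 = -0.7004 + 0.2357i - 0.643j - 0.201k
q3 · q2 · q1 = -0.7574 + 0.3821i - 0.4498j - 0.2792k
q4 · q3 · q2 · q1 = -0.7465 + 0.0247i - 0.6056j - 0.2744k
-0.7465 + 0.0247i - 0.6056j - 0.2744k


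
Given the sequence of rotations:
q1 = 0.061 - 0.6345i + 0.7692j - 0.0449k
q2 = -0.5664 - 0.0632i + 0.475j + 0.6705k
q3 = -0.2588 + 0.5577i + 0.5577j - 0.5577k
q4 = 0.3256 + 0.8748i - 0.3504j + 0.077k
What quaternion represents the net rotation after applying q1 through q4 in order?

q2 · q1 = -0.4099 - 0.1816i - 0.835j + 0.3191k
q3 · q2 · q1 = 0.851 - 0.4693i - 0.0892j - 0.2184k
q4 · q3 · q2 · q1 = 0.6732 + 0.675i - 0.1723j - 0.2481k
0.6732 + 0.675i - 0.1723j - 0.2481k


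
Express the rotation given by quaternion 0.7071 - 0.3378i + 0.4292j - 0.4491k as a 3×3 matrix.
[[0.2282, 0.3451, 0.9104], [-0.9251, 0.3684, 0.0922], [-0.3036, -0.8632, 0.4034]]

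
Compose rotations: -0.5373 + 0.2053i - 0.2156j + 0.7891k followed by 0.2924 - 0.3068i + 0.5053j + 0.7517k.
-0.5783 + 0.7857i + 0.0619j - 0.2107k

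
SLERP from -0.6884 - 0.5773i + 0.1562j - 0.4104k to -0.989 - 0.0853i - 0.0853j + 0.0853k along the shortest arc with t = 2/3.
-0.9575 - 0.2738i - 0.003j - 0.0909k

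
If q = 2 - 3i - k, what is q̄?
2 + 3i + k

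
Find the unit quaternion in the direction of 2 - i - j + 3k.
0.5164 - 0.2582i - 0.2582j + 0.7746k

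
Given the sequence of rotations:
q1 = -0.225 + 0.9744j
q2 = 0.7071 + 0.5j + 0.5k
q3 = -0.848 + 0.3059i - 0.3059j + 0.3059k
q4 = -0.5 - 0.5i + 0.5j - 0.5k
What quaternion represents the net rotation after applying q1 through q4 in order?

q2 · q1 = -0.6463 - 0.4872i + 0.5765j - 0.1125k
q3 · q2 · q1 = 0.9079 + 0.0735i - 0.4058j - 0.075k
q4 · q3 · q2 · q1 = -0.2518 - 0.7311i + 0.5826j - 0.2503k
-0.2518 - 0.7311i + 0.5826j - 0.2503k


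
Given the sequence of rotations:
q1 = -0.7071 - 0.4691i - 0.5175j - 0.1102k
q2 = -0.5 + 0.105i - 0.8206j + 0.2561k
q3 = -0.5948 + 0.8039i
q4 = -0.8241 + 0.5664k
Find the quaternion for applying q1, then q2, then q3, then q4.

q2 · q1 = 0.0064 + 0.3833i + 0.7304j - 0.5653k
q3 · q2 · q1 = -0.3119 - 0.2228i + 0.02j + 0.9234k
q4 · q3 · q2 · q1 = -0.266 + 0.1723i - 0.1427j - 0.9376k
-0.266 + 0.1723i - 0.1427j - 0.9376k


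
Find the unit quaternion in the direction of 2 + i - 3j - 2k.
0.4714 + 0.2357i - 0.7071j - 0.4714k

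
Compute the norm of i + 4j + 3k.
√26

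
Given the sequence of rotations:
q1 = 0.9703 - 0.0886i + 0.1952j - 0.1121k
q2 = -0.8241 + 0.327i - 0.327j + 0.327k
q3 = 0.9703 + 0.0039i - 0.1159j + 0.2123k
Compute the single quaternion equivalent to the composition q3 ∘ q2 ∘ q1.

q2 · q1 = -0.6702 + 0.3631i - 0.4705j + 0.4445k
q3 · q2 · q1 = -0.8006 + 0.3981i - 0.3035j + 0.3293k
-0.8006 + 0.3981i - 0.3035j + 0.3293k


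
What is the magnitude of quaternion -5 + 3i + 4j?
√50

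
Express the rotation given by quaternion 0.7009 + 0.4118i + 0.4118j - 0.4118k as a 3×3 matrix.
[[0.3217, 0.9164, 0.2381], [-0.2381, 0.3217, -0.9164], [-0.9164, 0.2381, 0.3217]]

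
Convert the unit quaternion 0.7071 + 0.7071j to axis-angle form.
axis = (0, 1, 0), θ = π/2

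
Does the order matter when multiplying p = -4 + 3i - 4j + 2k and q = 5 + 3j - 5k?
Yes: pq = 2 + 29i - 17j + 39k ≠ 2 + i - 47j + 21k = qp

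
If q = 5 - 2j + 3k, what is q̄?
5 + 2j - 3k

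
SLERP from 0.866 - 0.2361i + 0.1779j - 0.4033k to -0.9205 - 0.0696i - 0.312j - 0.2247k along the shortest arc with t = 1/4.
0.9264 - 0.1653i + 0.2238j - 0.2536k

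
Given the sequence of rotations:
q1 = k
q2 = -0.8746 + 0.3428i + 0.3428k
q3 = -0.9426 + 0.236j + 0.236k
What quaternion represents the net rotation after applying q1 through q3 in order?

q2 · q1 = -0.3428 - 0.3428j - 0.8746k
q3 · q2 · q1 = 0.6104 - 0.1255i + 0.2422j + 0.7435k
0.6104 - 0.1255i + 0.2422j + 0.7435k


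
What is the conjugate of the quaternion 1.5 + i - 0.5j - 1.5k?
1.5 - i + 0.5j + 1.5k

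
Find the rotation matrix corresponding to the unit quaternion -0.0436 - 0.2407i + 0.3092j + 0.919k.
[[-0.8803, -0.0687, -0.4694], [-0.229, -0.805, 0.5473], [-0.4154, 0.5893, 0.6929]]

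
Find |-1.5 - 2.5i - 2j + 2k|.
4.062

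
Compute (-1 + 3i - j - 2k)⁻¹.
-0.0667 - 0.2i + 0.0667j + 0.1333k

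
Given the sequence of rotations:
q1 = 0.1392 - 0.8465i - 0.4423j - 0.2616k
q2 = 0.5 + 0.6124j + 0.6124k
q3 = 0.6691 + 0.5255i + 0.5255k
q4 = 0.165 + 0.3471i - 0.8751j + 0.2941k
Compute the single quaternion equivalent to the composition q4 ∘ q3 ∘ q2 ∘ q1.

q2 · q1 = 0.5007 - 0.3126i - 0.6543j + 0.4728k
q3 · q2 · q1 = 0.2508 + 0.3978i - 0.8505j + 0.2356k
q4 · q3 · q2 · q1 = -0.9103 + 0.1966i - 0.3246j + 0.1655k
-0.9103 + 0.1966i - 0.3246j + 0.1655k


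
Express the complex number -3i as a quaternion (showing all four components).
0 - 3i + 0j + 0k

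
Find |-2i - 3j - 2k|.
√17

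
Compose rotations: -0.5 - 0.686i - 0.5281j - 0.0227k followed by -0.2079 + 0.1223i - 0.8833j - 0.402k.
-0.2877 - 0.1108i + 0.83j - 0.4648k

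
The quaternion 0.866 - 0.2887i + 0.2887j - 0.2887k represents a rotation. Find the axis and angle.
axis = (-√3/3, √3/3, -√3/3), θ = π/3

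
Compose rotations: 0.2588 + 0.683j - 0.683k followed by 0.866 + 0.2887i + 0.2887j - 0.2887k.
-0.1702 + 0.0747i + 0.8634j - 0.469k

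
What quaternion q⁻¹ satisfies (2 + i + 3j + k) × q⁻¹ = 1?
0.1333 - 0.0667i - 0.2j - 0.0667k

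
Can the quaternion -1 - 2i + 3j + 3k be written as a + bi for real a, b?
No. The quaternion -1 - 2i + 3j + 3k has j-coefficient y = 3 and k-coefficient z = 3, not both zero, so it does not lie in the complex subalgebra spanned by 1 and i.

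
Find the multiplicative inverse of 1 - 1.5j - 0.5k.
0.2857 + 0.4286j + 0.1429k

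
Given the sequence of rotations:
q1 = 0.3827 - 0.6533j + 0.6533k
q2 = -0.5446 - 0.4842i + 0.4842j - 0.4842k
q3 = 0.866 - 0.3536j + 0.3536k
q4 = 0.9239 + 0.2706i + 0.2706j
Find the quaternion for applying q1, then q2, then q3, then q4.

q2 · q1 = 0.4242 - 0.1853i + 0.8574j - 0.2248k
q3 · q2 · q1 = 0.75 - 0.3842i + 0.527j - 0.1102k
q4 · q3 · q2 · q1 = 0.6543 - 0.1818i + 0.7197j + 0.1448k
0.6543 - 0.1818i + 0.7197j + 0.1448k


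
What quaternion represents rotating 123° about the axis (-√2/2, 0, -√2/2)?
0.4772 - 0.6214i - 0.6214k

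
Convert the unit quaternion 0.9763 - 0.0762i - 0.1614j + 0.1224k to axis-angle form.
axis = (-0.3521, -0.7458, 0.5656), θ = 25°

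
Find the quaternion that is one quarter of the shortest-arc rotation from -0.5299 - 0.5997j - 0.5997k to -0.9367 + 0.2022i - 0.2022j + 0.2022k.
-0.7133 + 0.0605i - 0.5505j - 0.4295k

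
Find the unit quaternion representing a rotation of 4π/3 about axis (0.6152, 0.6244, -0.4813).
-0.5 + 0.5328i + 0.5407j - 0.4168k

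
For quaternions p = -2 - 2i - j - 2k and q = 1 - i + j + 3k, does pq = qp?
No: pq = 3 - i + 5j - 11k ≠ 3 + i - 11j - 5k = qp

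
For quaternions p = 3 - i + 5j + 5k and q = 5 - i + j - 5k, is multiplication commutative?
No: pq = 34 - 38i + 18j + 14k ≠ 34 + 22i + 38j + 6k = qp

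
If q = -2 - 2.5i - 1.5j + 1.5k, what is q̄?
-2 + 2.5i + 1.5j - 1.5k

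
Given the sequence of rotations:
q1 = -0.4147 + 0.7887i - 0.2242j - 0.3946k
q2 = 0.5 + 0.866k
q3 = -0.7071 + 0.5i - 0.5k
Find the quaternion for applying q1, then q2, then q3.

q2 · q1 = 0.1344 + 0.5885i + 0.5709j - 0.5564k
q3 · q2 · q1 = -0.6675 - 0.0635i - 0.4197j + 0.6117k
-0.6675 - 0.0635i - 0.4197j + 0.6117k


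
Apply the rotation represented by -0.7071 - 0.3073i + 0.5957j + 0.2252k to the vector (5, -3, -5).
(5.991, -4.721, 0.904)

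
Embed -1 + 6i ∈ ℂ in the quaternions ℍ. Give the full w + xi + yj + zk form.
-1 + 6i + 0j + 0k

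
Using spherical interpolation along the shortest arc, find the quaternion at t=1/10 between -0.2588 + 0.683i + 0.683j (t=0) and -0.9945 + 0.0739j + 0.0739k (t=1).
-0.3774 + 0.6499i + 0.6596j + 0.0097k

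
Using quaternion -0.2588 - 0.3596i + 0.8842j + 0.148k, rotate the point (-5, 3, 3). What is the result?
(-0.333, 5.882, -2.879)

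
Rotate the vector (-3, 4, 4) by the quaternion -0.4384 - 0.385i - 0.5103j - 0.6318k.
(4.049, -1.991, 4.543)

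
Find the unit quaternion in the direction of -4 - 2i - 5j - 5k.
-0.4781 - 0.239i - 0.5976j - 0.5976k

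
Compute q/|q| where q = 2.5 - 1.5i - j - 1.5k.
0.7293 - 0.4376i - 0.2917j - 0.4376k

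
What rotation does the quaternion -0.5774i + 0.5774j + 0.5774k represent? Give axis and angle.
axis = (-√3/3, √3/3, √3/3), θ = π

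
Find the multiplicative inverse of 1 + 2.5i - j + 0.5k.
0.1176 - 0.2941i + 0.1176j - 0.0588k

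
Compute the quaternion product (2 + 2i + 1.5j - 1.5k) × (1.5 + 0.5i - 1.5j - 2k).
1.25 - 1.25i + 2.5j - 10k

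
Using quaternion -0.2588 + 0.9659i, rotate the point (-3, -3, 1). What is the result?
(-3, 3.098, 0.634)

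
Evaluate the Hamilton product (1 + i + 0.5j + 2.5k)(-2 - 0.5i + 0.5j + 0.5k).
-3 - 3.5i - 2.25j - 3.75k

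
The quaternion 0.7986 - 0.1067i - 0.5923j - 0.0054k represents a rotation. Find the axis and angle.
axis = (-0.1773, -0.9841, -0.009), θ = 74°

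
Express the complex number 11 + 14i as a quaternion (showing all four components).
11 + 14i + 0j + 0k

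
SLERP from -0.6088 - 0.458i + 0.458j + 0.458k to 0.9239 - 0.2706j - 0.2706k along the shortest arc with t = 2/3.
-0.8544 - 0.1619i + 0.3491j + 0.3491k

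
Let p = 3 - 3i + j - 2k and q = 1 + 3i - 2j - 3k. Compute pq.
8 - i - 20j - 8k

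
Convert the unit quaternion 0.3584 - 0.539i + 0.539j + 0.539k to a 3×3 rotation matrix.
[[-0.1621, -0.9674, -0.1947], [-0.1947, -0.1621, 0.9674], [-0.9674, 0.1947, -0.1621]]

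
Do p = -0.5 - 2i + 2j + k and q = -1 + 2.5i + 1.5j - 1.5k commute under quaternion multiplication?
No: pq = 4 - 3.75i - 3.25j - 8.25k ≠ 4 + 5.25i - 2.25j + 7.75k = qp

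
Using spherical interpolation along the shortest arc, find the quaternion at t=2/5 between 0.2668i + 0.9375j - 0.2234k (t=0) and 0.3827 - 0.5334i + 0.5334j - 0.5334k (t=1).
0.1813 - 0.0704i + 0.8932j - 0.4053k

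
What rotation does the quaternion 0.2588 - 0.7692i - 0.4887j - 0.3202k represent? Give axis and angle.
axis = (-0.7963, -0.5059, -0.3315), θ = 5π/6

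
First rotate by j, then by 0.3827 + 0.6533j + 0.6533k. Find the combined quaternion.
-0.6533 - 0.6533i + 0.3827j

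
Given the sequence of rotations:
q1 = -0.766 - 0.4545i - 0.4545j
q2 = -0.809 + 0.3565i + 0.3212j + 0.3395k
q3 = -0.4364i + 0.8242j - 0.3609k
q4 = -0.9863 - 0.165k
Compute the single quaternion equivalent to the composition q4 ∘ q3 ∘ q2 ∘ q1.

q2 · q1 = 0.9277 + 0.2489i - 0.0327j - 0.2761k
q3 · q2 · q1 = 0.0359 - 0.6442i + 0.5543j - 0.5257k
q4 · q3 · q2 · q1 = -0.1221 + 0.7268i - 0.4404j + 0.5126k
-0.1221 + 0.7268i - 0.4404j + 0.5126k


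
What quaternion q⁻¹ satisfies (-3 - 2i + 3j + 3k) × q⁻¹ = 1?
-0.0968 + 0.0645i - 0.0968j - 0.0968k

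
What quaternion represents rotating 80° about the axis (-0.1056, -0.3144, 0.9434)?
0.766 - 0.0679i - 0.2021j + 0.6064k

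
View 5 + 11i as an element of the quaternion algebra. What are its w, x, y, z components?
5 + 11i + 0j + 0k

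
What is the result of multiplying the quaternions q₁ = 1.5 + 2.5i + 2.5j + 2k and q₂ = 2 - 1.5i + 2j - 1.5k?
4.75 - 5i + 8.75j + 10.5k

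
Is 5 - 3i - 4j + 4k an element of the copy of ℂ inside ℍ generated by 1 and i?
No. The quaternion 5 - 3i - 4j + 4k has j-coefficient y = -4 and k-coefficient z = 4, not both zero, so it does not lie in the complex subalgebra spanned by 1 and i.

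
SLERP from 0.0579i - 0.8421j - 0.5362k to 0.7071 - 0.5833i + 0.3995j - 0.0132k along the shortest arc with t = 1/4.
-0.2241 + 0.2335i - 0.8342j - 0.4464k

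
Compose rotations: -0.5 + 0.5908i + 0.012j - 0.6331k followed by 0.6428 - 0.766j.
-0.3122 + 0.8647i + 0.3907j + 0.0456k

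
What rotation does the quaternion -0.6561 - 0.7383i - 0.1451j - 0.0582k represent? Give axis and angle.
axis = (-0.9783, -0.1923, -0.0771), θ = 262°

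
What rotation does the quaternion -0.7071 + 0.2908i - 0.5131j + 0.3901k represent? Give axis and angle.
axis = (0.4112, -0.7256, 0.5517), θ = 3π/2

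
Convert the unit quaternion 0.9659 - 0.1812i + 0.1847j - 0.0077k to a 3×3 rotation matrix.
[[0.9317, -0.0521, 0.3596], [-0.0818, 0.9342, 0.3472], [-0.354, -0.3529, 0.8661]]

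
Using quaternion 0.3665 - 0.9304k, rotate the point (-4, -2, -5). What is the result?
(1.561, 4.191, -5)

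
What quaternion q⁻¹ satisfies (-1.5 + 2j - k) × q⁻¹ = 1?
-0.2069 - 0.2759j + 0.1379k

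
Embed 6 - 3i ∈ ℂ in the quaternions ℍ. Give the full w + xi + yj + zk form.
6 - 3i + 0j + 0k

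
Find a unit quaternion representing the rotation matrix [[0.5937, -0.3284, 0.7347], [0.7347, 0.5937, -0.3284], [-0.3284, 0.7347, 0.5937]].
0.8338 + 0.3187i + 0.3187j + 0.3187k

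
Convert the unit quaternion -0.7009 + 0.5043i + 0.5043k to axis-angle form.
axis = (√2/2, 0, √2/2), θ = 269°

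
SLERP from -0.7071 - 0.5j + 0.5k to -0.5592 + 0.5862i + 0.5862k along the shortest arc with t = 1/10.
-0.7129 + 0.0655i - 0.4599j + 0.5254k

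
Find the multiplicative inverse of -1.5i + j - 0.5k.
0.4286i - 0.2857j + 0.1429k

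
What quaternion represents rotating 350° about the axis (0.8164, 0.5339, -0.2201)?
-0.9962 + 0.0712i + 0.0465j - 0.0192k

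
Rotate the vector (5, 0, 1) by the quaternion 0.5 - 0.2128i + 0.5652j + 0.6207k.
(-1.746, 2.815, -3.876)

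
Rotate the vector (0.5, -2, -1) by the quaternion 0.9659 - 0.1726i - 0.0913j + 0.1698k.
(1.291, -1.888, -0.136)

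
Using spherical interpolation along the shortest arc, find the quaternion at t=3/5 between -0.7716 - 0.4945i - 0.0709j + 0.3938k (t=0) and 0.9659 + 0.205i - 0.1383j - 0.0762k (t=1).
-0.9176 - 0.3322i + 0.056j + 0.2108k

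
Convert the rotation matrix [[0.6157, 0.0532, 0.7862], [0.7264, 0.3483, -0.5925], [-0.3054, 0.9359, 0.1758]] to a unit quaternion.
0.7314 + 0.5224i + 0.3731j + 0.2301k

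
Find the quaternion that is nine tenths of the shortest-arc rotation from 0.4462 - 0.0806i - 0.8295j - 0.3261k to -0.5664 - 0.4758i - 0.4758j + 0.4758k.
-0.4887 - 0.4807i - 0.596j + 0.4181k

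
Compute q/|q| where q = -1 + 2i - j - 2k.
-0.3162 + 0.6325i - 0.3162j - 0.6325k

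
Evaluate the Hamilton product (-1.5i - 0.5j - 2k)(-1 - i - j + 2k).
2 - 1.5i + 5.5j + 3k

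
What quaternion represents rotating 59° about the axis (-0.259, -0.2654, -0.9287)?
0.8704 - 0.1275i - 0.1307j - 0.4573k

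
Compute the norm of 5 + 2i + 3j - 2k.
√42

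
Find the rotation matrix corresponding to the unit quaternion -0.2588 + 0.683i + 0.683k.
[[0.067, 0.3535, 0.933], [-0.3535, -0.866, 0.3535], [0.933, -0.3535, 0.067]]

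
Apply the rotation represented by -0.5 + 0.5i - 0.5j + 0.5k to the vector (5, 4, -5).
(-5, -5, -4)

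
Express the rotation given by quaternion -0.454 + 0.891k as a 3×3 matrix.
[[-0.5878, 0.809, 0], [-0.809, -0.5878, 0], [0, 0, 1]]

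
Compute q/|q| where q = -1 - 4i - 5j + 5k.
-0.1222 - 0.4887i - 0.6108j + 0.6108k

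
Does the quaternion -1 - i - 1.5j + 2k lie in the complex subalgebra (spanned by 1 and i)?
No. The quaternion -1 - i - 1.5j + 2k has j-coefficient y = -1.5 and k-coefficient z = 2, not both zero, so it does not lie in the complex subalgebra spanned by 1 and i.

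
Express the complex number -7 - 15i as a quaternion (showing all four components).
-7 - 15i + 0j + 0k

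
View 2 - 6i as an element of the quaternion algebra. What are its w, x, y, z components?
2 - 6i + 0j + 0k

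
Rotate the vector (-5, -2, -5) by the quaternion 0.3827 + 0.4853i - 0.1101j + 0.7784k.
(-0.771, 1.635, -7.123)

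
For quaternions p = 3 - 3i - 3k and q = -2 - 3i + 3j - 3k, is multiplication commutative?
No: pq = -24 + 6i + 9j - 12k ≠ -24 - 12i + 9j + 6k = qp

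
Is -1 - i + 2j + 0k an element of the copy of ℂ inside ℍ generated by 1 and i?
No. The quaternion -1 - i + 2j has j-coefficient y = 2 and k-coefficient z = 0, not both zero, so it does not lie in the complex subalgebra spanned by 1 and i.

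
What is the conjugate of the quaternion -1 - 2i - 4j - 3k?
-1 + 2i + 4j + 3k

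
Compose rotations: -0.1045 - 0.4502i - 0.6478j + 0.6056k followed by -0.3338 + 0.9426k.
-0.536 + 0.7609i - 0.2081j - 0.3007k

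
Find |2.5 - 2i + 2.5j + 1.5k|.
4.33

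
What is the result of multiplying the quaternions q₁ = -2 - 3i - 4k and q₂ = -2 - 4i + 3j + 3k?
4 + 26i + 19j - 7k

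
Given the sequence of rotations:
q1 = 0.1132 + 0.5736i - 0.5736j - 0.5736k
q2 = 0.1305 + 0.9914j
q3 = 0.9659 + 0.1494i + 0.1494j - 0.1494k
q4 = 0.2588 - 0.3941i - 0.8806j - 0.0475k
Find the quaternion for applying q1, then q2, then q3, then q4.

q2 · q1 = 0.5834 - 0.4938i + 0.0374j - 0.6435k
q3 · q2 · q1 = 0.5356 - 0.4804i + 0.2932j - 0.6294k
q4 · q3 · q2 · q1 = 0.1776 + 0.2328i - 0.621j - 0.7269k
0.1776 + 0.2328i - 0.621j - 0.7269k


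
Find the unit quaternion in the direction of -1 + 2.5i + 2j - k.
-0.2857 + 0.7143i + 0.5714j - 0.2857k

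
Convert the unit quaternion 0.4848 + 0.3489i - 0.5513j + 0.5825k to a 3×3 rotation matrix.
[[-0.2865, -0.9495, -0.1281], [0.1801, 0.0779, -0.9806], [0.941, -0.304, 0.1487]]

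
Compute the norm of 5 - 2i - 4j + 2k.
7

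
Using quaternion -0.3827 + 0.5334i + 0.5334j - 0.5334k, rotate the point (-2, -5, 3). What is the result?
(-3.46, -1.747, 4.794)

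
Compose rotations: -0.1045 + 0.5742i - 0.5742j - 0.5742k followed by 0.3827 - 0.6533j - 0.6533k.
-0.7902 + 0.2197i - 0.5266j + 0.2236k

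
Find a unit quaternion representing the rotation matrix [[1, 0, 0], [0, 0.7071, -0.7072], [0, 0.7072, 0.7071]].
0.9239 + 0.3827i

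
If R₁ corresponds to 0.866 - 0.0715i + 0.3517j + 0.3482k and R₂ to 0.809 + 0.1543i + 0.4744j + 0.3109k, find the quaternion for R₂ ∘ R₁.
0.4365 + 0.1316i + 0.6194j + 0.6391k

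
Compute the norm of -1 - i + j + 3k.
√12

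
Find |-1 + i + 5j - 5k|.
√52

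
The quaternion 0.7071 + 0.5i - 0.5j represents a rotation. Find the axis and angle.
axis = (√2/2, -√2/2, 0), θ = π/2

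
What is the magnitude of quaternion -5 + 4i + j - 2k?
√46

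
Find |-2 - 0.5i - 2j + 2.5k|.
3.808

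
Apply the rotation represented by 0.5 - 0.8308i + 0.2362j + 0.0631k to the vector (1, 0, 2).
(1.143, 1.392, -1.325)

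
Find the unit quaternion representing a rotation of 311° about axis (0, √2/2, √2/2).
-0.91 + 0.2932j + 0.2932k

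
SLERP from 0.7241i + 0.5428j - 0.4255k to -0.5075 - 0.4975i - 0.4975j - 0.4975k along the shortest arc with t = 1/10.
0.0635 + 0.7437i + 0.5731j - 0.3382k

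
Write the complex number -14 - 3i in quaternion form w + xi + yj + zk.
-14 - 3i + 0j + 0k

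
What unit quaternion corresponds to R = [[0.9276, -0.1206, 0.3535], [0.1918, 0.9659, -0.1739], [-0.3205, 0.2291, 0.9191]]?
0.9763 + 0.1032i + 0.1726j + 0.08k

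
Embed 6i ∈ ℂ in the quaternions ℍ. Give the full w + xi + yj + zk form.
0 + 6i + 0j + 0k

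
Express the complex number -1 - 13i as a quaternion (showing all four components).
-1 - 13i + 0j + 0k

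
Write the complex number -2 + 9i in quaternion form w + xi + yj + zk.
-2 + 9i + 0j + 0k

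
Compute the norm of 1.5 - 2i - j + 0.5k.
2.739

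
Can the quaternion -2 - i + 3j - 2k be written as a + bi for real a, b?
No. The quaternion -2 - i + 3j - 2k has j-coefficient y = 3 and k-coefficient z = -2, not both zero, so it does not lie in the complex subalgebra spanned by 1 and i.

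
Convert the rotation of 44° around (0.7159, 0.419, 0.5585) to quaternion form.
0.9272 + 0.2682i + 0.157j + 0.2092k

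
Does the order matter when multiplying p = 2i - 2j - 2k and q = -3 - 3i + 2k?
Yes: pq = 10 - 10i + 8j ≠ 10 - 2i + 4j + 12k = qp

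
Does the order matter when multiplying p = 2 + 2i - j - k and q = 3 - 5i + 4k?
Yes: pq = 20 - 8i - 6j ≠ 20 + 10k = qp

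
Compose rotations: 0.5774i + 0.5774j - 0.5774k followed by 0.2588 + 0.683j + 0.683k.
-0.6393i + 0.5438j - 0.5438k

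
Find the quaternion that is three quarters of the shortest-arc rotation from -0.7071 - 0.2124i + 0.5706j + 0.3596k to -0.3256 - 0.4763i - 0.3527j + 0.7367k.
-0.4927 - 0.4638i - 0.116j + 0.7271k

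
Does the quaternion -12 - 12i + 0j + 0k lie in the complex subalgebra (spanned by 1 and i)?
Yes. The quaternion -12 - 12i has j- and k-coefficients y = z = 0, so it lies in the complex subalgebra spanned by 1 and i.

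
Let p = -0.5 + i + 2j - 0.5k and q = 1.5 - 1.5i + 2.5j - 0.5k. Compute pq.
-4.5 + 2.5i + 3j + 5k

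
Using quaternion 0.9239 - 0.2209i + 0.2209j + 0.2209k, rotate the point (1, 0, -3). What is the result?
(-0.127, -1.207, -2.92)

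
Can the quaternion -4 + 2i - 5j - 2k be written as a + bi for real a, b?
No. The quaternion -4 + 2i - 5j - 2k has j-coefficient y = -5 and k-coefficient z = -2, not both zero, so it does not lie in the complex subalgebra spanned by 1 and i.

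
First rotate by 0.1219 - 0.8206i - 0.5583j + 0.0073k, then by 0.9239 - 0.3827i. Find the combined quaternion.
-0.2014 - 0.8048i - 0.513j + 0.2204k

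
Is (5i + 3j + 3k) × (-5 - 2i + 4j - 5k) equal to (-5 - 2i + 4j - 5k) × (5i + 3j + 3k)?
No: pq = 13 - 52i + 4j + 11k ≠ 13 + 2i - 34j - 41k = qp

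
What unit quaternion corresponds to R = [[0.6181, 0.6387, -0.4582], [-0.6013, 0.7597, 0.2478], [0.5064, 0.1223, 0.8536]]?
0.8988 - 0.0349i - 0.2683j - 0.3449k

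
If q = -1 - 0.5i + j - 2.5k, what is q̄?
-1 + 0.5i - j + 2.5k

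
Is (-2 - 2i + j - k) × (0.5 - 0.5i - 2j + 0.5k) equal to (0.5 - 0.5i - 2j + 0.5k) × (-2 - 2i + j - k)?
No: pq = 0.5 - 1.5i + 6j + 3k ≠ 0.5 + 1.5i + 3j - 6k = qp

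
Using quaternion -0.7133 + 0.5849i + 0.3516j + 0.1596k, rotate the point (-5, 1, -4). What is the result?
(-1.61, -4.44, -4.438)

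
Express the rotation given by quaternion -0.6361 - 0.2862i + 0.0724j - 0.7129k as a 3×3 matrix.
[[-0.0269, -0.9484, 0.316], [0.8655, -0.1803, -0.4673], [0.5002, 0.2609, 0.8257]]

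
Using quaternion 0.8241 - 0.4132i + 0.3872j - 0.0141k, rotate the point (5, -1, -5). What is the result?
(0.546, -5.725, -4.234)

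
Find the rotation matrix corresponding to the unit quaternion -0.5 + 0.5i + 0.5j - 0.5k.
[[0, 0, -1], [1, 0, 0], [0, -1, 0]]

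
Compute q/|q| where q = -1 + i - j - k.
-0.5 + 0.5i - 0.5j - 0.5k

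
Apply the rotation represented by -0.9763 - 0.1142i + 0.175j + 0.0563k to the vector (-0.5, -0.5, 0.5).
(-0.678, -0.51, 0.171)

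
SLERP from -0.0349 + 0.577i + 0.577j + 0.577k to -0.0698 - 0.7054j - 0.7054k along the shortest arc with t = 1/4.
-0.0084 + 0.4455i + 0.633j + 0.633k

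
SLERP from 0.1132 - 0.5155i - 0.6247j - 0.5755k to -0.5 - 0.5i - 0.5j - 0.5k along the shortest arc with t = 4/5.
-0.386 - 0.5205i - 0.5438j - 0.5333k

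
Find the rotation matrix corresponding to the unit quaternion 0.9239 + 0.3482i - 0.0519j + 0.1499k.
[[0.9497, -0.3131, 0.0085], [0.2408, 0.7126, -0.659], [0.2003, 0.6278, 0.7521]]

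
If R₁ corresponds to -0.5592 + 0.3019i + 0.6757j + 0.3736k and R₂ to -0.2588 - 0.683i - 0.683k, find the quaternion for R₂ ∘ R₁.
0.6061 + 0.7653i - 0.1259j - 0.1763k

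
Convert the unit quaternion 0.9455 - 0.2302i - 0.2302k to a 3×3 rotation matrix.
[[0.894, 0.4353, 0.106], [-0.4353, 0.788, 0.4353], [0.106, -0.4353, 0.894]]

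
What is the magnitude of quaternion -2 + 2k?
√8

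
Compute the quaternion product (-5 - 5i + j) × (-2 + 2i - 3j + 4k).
23 + 4i + 33j - 7k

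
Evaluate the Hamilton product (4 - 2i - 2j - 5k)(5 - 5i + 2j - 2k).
4 - 16i + 19j - 47k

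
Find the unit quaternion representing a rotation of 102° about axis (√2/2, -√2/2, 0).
0.6293 + 0.5495i - 0.5495j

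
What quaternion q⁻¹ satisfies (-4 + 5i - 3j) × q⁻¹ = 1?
-0.08 - 0.1i + 0.06j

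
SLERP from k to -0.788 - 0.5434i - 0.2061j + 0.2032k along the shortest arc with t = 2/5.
-0.4182 - 0.2884i - 0.1094j + 0.8544k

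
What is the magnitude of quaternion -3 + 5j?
√34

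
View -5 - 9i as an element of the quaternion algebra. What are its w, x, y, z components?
-5 - 9i + 0j + 0k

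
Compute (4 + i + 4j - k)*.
4 - i - 4j + k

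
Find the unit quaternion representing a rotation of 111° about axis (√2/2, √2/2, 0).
0.5664 + 0.5827i + 0.5827j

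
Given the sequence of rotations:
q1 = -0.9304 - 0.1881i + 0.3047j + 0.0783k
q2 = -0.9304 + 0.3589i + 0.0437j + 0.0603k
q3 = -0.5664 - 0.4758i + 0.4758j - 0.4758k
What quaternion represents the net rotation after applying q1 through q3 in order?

q2 · q1 = 0.9151 - 0.1739i - 0.3636j - 0.0114k
q3 · q2 · q1 = -0.4335 - 0.5153i + 0.7187j - 0.1732k
-0.4335 - 0.5153i + 0.7187j - 0.1732k


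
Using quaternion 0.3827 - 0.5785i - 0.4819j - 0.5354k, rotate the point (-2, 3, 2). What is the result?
(3.479, 0.894, -2.024)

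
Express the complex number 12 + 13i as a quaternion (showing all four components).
12 + 13i + 0j + 0k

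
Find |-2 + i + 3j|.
√14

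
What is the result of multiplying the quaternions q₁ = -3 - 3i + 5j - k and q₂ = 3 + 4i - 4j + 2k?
25 - 15i + 29j - 17k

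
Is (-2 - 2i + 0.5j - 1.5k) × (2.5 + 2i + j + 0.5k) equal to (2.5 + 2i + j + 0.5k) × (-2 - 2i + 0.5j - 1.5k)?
No: pq = -0.75 - 7.25i - 2.75j - 7.75k ≠ -0.75 - 10.75i + 1.25j - 1.75k = qp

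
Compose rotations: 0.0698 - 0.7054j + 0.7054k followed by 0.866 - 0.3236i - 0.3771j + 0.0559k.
-0.245 - 0.2492i - 0.4089j + 0.843k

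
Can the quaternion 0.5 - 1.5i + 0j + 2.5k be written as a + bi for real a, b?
No. The quaternion 0.5 - 1.5i + 2.5k has j-coefficient y = 0 and k-coefficient z = 2.5, not both zero, so it does not lie in the complex subalgebra spanned by 1 and i.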